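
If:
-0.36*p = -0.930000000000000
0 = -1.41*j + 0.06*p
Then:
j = 0.11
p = 2.58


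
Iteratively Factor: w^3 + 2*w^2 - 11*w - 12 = (w + 1)*(w^2 + w - 12) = (w - 3)*(w + 1)*(w + 4)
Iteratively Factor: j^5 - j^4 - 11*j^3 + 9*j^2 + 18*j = (j + 1)*(j^4 - 2*j^3 - 9*j^2 + 18*j) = (j - 3)*(j + 1)*(j^3 + j^2 - 6*j) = j*(j - 3)*(j + 1)*(j^2 + j - 6) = j*(j - 3)*(j + 1)*(j + 3)*(j - 2)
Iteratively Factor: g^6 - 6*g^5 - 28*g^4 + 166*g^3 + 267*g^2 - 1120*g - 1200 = (g - 5)*(g^5 - g^4 - 33*g^3 + g^2 + 272*g + 240) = (g - 5)*(g + 4)*(g^4 - 5*g^3 - 13*g^2 + 53*g + 60) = (g - 5)*(g + 1)*(g + 4)*(g^3 - 6*g^2 - 7*g + 60) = (g - 5)*(g + 1)*(g + 3)*(g + 4)*(g^2 - 9*g + 20) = (g - 5)*(g - 4)*(g + 1)*(g + 3)*(g + 4)*(g - 5)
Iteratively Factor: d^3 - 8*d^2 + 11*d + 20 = (d - 4)*(d^2 - 4*d - 5) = (d - 5)*(d - 4)*(d + 1)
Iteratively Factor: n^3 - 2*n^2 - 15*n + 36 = (n + 4)*(n^2 - 6*n + 9) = (n - 3)*(n + 4)*(n - 3)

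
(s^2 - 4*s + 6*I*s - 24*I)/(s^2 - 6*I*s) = (s^2 - 4*s + 6*I*s - 24*I)/(s*(s - 6*I))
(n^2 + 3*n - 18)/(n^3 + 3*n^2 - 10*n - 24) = (n + 6)/(n^2 + 6*n + 8)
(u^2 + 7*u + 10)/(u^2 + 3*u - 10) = (u + 2)/(u - 2)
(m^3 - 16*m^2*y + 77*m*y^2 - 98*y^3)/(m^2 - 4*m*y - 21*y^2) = (m^2 - 9*m*y + 14*y^2)/(m + 3*y)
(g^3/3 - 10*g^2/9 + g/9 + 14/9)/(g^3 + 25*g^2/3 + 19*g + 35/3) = (3*g^2 - 13*g + 14)/(3*(3*g^2 + 22*g + 35))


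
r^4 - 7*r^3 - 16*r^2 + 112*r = r*(r - 7)*(r - 4)*(r + 4)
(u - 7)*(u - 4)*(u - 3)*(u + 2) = u^4 - 12*u^3 + 33*u^2 + 38*u - 168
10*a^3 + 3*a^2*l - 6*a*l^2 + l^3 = (-5*a + l)*(-2*a + l)*(a + l)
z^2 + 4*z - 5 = (z - 1)*(z + 5)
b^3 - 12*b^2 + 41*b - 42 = (b - 7)*(b - 3)*(b - 2)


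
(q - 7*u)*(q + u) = q^2 - 6*q*u - 7*u^2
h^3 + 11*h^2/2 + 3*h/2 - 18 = (h - 3/2)*(h + 3)*(h + 4)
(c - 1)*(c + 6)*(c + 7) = c^3 + 12*c^2 + 29*c - 42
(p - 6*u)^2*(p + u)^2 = p^4 - 10*p^3*u + 13*p^2*u^2 + 60*p*u^3 + 36*u^4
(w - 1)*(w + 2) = w^2 + w - 2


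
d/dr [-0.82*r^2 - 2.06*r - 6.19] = -1.64*r - 2.06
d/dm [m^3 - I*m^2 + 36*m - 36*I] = 3*m^2 - 2*I*m + 36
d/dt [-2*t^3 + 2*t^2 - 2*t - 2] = -6*t^2 + 4*t - 2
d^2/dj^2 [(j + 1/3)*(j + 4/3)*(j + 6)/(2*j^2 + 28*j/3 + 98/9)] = 81*(1 - 9*j)/(81*j^4 + 756*j^3 + 2646*j^2 + 4116*j + 2401)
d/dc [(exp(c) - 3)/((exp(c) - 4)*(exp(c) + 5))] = (-exp(2*c) + 6*exp(c) - 17)*exp(c)/(exp(4*c) + 2*exp(3*c) - 39*exp(2*c) - 40*exp(c) + 400)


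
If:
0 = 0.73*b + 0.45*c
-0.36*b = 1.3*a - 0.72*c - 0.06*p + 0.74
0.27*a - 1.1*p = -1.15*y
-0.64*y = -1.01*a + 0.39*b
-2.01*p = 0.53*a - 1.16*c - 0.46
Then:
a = 0.19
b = -0.62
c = 1.00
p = 0.76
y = 0.68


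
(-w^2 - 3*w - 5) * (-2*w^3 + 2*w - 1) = 2*w^5 + 6*w^4 + 8*w^3 - 5*w^2 - 7*w + 5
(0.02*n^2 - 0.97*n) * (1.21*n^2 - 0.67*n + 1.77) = 0.0242*n^4 - 1.1871*n^3 + 0.6853*n^2 - 1.7169*n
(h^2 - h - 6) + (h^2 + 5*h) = 2*h^2 + 4*h - 6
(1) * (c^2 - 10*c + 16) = c^2 - 10*c + 16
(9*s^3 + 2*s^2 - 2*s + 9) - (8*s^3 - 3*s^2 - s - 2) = s^3 + 5*s^2 - s + 11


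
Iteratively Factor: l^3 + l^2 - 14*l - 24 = (l + 3)*(l^2 - 2*l - 8) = (l + 2)*(l + 3)*(l - 4)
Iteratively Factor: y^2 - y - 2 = (y - 2)*(y + 1)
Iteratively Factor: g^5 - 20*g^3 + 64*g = (g + 4)*(g^4 - 4*g^3 - 4*g^2 + 16*g) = (g + 2)*(g + 4)*(g^3 - 6*g^2 + 8*g) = (g - 2)*(g + 2)*(g + 4)*(g^2 - 4*g) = (g - 4)*(g - 2)*(g + 2)*(g + 4)*(g)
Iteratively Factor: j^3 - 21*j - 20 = (j + 1)*(j^2 - j - 20) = (j - 5)*(j + 1)*(j + 4)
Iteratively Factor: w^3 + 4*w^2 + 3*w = (w)*(w^2 + 4*w + 3) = w*(w + 3)*(w + 1)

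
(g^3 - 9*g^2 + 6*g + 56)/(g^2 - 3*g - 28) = (g^2 - 2*g - 8)/(g + 4)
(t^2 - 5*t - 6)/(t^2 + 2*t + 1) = (t - 6)/(t + 1)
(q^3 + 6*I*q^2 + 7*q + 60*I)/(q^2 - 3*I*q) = q + 9*I - 20/q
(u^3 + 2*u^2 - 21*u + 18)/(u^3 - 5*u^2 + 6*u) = (u^2 + 5*u - 6)/(u*(u - 2))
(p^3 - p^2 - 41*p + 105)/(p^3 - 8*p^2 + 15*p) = (p + 7)/p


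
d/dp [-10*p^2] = -20*p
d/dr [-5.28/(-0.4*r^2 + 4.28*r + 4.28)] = (22.5984 - 4.224*r)/(-0.4*r^2 + 4.28*r + 4.28)^2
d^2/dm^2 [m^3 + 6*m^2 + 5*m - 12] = 6*m + 12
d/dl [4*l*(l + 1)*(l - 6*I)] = 12*l^2 + l*(8 - 48*I) - 24*I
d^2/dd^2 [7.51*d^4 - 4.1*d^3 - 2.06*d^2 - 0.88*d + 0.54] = 90.12*d^2 - 24.6*d - 4.12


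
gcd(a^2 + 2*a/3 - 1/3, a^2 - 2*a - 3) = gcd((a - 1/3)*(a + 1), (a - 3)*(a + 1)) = a + 1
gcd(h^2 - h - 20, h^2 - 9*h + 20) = h - 5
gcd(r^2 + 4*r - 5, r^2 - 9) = 1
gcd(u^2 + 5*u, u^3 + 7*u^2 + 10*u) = u^2 + 5*u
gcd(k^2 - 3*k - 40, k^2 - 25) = k + 5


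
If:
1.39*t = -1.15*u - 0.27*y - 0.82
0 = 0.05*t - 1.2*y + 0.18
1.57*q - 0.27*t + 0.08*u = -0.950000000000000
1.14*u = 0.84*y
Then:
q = -0.73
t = -0.69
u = 0.09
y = 0.12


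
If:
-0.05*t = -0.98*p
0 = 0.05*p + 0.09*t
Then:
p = 0.00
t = 0.00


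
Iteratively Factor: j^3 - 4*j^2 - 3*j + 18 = (j - 3)*(j^2 - j - 6) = (j - 3)^2*(j + 2)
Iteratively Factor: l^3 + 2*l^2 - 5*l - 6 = (l - 2)*(l^2 + 4*l + 3) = (l - 2)*(l + 3)*(l + 1)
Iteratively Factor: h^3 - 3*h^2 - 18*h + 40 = (h - 2)*(h^2 - h - 20) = (h - 5)*(h - 2)*(h + 4)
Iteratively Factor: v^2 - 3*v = (v)*(v - 3)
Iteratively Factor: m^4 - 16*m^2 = (m)*(m^3 - 16*m) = m*(m - 4)*(m^2 + 4*m) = m*(m - 4)*(m + 4)*(m)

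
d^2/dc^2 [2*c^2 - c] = 4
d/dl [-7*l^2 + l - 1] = 1 - 14*l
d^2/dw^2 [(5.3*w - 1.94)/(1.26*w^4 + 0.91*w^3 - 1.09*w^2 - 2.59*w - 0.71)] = (100.97136*w^7 + 35.6328*w^6 - 84.07266*w^5 + 100.91466*w^4 + 188.51716*w^3 + 33.870504*w^2 - 64.991508*w - 42.517036)/(2.000376*w^12 + 4.334148*w^11 - 2.061234*w^10 - 19.080845*w^9 - 19.416621*w^8 + 13.267296*w^7 + 43.562546*w^6 + 27.209154*w^5 - 12.520248*w^4 - 28.024192*w^3 - 15.93666*w^2 - 3.916857*w - 0.357911)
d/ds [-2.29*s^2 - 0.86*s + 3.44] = -4.58*s - 0.86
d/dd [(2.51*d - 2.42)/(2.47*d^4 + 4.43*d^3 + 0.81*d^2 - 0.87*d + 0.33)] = (-18.5991*d^4 + 1.67100000000001*d^3 + 30.1287*d^2 + 3.9204*d - 1.2771)/(6.1009*d^8 + 21.8842*d^7 + 23.6263*d^6 + 2.8788*d^5 - 5.4219*d^4 + 1.5144*d^3 + 1.2915*d^2 - 0.5742*d + 0.1089)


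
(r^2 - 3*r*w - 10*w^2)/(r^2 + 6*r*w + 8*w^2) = (r - 5*w)/(r + 4*w)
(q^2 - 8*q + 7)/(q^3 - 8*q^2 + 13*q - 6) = (q - 7)/(q^2 - 7*q + 6)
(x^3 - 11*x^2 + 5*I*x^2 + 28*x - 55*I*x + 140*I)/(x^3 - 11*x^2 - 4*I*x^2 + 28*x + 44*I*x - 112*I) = (x + 5*I)/(x - 4*I)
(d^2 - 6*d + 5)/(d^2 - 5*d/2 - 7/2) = 2*(-d^2 + 6*d - 5)/(-2*d^2 + 5*d + 7)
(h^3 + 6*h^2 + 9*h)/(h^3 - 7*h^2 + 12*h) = (h^2 + 6*h + 9)/(h^2 - 7*h + 12)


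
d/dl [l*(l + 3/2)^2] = 3*l^2 + 6*l + 9/4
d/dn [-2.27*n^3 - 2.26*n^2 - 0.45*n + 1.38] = -6.81*n^2 - 4.52*n - 0.45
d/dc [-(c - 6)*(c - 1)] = 7 - 2*c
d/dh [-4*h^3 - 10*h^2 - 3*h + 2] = -12*h^2 - 20*h - 3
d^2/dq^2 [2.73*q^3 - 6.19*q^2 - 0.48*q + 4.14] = 16.38*q - 12.38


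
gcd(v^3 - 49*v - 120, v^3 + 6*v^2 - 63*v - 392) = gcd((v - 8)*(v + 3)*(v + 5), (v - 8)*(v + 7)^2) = v - 8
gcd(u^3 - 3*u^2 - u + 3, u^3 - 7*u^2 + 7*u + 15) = u^2 - 2*u - 3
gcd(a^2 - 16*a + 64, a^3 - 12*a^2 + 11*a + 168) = a - 8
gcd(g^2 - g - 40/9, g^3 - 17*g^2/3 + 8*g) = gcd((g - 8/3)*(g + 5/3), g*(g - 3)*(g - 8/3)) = g - 8/3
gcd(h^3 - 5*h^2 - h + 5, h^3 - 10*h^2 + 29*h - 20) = h^2 - 6*h + 5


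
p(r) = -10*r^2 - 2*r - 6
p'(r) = -20*r - 2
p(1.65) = -36.52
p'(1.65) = -35.00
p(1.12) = -20.78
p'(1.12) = -24.40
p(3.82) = -159.56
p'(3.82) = -78.40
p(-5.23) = -269.07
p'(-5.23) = 102.60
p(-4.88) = -234.38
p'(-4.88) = 95.60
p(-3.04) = -92.34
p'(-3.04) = 58.80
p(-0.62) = -8.60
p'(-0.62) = 10.40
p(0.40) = -8.40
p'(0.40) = -10.00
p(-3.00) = -90.00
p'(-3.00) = 58.00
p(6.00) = -378.00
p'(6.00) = -122.00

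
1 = 1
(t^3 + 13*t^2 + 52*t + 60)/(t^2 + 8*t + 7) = (t^3 + 13*t^2 + 52*t + 60)/(t^2 + 8*t + 7)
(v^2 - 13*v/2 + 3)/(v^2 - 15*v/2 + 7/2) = (v - 6)/(v - 7)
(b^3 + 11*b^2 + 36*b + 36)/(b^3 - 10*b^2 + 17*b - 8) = (b^3 + 11*b^2 + 36*b + 36)/(b^3 - 10*b^2 + 17*b - 8)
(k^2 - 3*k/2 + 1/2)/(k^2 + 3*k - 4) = (k - 1/2)/(k + 4)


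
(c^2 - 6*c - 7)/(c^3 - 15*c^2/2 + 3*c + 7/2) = 2*(c + 1)/(2*c^2 - c - 1)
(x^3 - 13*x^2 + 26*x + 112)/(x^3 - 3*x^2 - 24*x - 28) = (x - 8)/(x + 2)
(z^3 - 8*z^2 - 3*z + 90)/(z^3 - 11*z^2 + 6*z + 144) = (z - 5)/(z - 8)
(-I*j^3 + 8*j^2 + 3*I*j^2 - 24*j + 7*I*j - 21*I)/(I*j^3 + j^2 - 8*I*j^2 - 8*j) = (-j^3 + j^2*(3 - 8*I) + j*(7 + 24*I) - 21)/(j*(j^2 - j*(8 + I) + 8*I))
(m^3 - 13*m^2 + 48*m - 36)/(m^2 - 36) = (m^2 - 7*m + 6)/(m + 6)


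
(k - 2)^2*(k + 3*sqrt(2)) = k^3 - 4*k^2 + 3*sqrt(2)*k^2 - 12*sqrt(2)*k + 4*k + 12*sqrt(2)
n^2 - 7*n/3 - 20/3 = (n - 4)*(n + 5/3)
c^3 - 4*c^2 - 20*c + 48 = (c - 6)*(c - 2)*(c + 4)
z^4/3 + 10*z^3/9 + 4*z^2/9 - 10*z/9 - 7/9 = (z/3 + 1/3)*(z - 1)*(z + 1)*(z + 7/3)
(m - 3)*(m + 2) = m^2 - m - 6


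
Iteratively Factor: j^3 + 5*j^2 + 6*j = (j + 2)*(j^2 + 3*j) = j*(j + 2)*(j + 3)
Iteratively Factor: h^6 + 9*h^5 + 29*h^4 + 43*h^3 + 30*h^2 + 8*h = (h + 1)*(h^5 + 8*h^4 + 21*h^3 + 22*h^2 + 8*h) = (h + 1)*(h + 4)*(h^4 + 4*h^3 + 5*h^2 + 2*h) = (h + 1)^2*(h + 4)*(h^3 + 3*h^2 + 2*h) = (h + 1)^3*(h + 4)*(h^2 + 2*h) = (h + 1)^3*(h + 2)*(h + 4)*(h)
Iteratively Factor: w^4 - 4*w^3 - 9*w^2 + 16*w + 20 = (w + 1)*(w^3 - 5*w^2 - 4*w + 20) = (w - 5)*(w + 1)*(w^2 - 4) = (w - 5)*(w + 1)*(w + 2)*(w - 2)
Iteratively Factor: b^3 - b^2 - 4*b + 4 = (b + 2)*(b^2 - 3*b + 2) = (b - 1)*(b + 2)*(b - 2)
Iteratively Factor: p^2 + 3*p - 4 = (p + 4)*(p - 1)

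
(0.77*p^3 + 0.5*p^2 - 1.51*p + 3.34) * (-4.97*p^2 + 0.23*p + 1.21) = -3.8269*p^5 - 2.3079*p^4 + 8.5514*p^3 - 16.3421*p^2 - 1.0589*p + 4.0414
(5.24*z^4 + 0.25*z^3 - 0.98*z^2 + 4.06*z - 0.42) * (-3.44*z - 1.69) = -18.0256*z^5 - 9.7156*z^4 + 2.9487*z^3 - 12.3102*z^2 - 5.4166*z + 0.7098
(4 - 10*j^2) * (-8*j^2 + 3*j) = 80*j^4 - 30*j^3 - 32*j^2 + 12*j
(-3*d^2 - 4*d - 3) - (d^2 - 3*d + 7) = -4*d^2 - d - 10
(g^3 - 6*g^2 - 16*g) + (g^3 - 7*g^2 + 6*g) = 2*g^3 - 13*g^2 - 10*g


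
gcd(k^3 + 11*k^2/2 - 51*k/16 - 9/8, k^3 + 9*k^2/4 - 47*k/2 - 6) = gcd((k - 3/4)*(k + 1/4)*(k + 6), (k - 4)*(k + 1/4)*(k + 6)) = k^2 + 25*k/4 + 3/2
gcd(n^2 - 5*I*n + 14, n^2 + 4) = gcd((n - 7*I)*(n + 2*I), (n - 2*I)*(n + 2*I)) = n + 2*I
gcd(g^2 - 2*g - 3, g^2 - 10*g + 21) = g - 3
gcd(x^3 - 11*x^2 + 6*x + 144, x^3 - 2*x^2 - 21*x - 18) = x^2 - 3*x - 18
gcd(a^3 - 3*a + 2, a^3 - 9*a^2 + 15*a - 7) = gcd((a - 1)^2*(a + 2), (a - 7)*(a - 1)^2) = a^2 - 2*a + 1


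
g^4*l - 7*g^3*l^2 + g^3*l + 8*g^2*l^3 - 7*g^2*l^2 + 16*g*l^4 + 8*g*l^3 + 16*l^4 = (g - 4*l)^2*(g + l)*(g*l + l)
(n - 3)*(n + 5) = n^2 + 2*n - 15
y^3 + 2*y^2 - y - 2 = (y - 1)*(y + 1)*(y + 2)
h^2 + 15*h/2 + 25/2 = (h + 5/2)*(h + 5)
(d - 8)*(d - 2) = d^2 - 10*d + 16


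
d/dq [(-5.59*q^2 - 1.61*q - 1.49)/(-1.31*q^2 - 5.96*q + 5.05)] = (31.2073*q^2 - 60.3628*q - 17.0109)/(1.7161*q^4 + 15.6152*q^3 + 22.2906*q^2 - 60.196*q + 25.5025)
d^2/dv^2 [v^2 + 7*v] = 2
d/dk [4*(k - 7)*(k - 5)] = 8*k - 48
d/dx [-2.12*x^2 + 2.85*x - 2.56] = 2.85 - 4.24*x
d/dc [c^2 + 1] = 2*c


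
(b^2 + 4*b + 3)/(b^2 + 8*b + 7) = (b + 3)/(b + 7)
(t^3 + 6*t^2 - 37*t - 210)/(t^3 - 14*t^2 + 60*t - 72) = (t^2 + 12*t + 35)/(t^2 - 8*t + 12)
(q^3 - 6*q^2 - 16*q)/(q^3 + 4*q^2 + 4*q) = (q - 8)/(q + 2)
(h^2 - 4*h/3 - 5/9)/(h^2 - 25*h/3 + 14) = (9*h^2 - 12*h - 5)/(3*(3*h^2 - 25*h + 42))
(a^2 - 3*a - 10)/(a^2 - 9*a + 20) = (a + 2)/(a - 4)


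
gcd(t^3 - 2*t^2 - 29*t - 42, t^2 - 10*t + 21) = t - 7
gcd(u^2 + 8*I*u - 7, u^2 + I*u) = u + I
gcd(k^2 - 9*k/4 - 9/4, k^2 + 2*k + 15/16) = k + 3/4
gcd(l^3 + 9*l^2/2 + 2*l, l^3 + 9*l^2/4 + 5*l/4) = l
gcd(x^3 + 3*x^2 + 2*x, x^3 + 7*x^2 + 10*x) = x^2 + 2*x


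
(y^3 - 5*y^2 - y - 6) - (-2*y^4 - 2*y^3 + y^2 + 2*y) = 2*y^4 + 3*y^3 - 6*y^2 - 3*y - 6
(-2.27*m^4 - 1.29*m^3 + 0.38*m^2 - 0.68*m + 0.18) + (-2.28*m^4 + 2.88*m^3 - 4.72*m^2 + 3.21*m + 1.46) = -4.55*m^4 + 1.59*m^3 - 4.34*m^2 + 2.53*m + 1.64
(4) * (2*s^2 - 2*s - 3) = 8*s^2 - 8*s - 12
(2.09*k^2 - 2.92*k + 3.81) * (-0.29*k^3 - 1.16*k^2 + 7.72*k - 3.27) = -0.6061*k^5 - 1.5776*k^4 + 18.4171*k^3 - 33.7963*k^2 + 38.9616*k - 12.4587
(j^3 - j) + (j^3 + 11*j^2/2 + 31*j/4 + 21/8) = 2*j^3 + 11*j^2/2 + 27*j/4 + 21/8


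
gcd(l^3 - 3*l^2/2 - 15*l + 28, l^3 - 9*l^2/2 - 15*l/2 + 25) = l - 2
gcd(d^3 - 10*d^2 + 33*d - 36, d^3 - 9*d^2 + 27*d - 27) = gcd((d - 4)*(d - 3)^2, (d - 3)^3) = d^2 - 6*d + 9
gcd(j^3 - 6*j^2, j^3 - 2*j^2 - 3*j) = j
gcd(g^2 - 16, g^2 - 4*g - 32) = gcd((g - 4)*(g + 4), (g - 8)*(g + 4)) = g + 4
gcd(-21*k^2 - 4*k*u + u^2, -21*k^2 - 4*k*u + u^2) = -21*k^2 - 4*k*u + u^2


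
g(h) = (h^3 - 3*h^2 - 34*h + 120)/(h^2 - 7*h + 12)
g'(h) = (7 - 2*h)*(h^3 - 3*h^2 - 34*h + 120)/(h^2 - 7*h + 12)^2 + (3*h^2 - 6*h - 34)/(h^2 - 7*h + 12)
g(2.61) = 52.76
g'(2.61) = 119.34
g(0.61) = 12.14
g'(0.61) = 4.15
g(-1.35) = 6.79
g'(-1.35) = 1.95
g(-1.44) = 6.61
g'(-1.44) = 1.91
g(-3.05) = 3.93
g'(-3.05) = 1.49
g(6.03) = 4.09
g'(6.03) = 2.96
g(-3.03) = 3.96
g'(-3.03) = 1.50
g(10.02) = 11.46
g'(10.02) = 1.37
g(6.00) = 4.00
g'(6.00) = 3.00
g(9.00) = 10.00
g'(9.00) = 1.50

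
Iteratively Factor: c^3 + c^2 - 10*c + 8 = (c - 2)*(c^2 + 3*c - 4) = (c - 2)*(c - 1)*(c + 4)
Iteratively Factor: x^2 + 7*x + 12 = (x + 4)*(x + 3)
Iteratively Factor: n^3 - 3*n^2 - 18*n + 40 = (n - 2)*(n^2 - n - 20) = (n - 5)*(n - 2)*(n + 4)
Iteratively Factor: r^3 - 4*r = (r + 2)*(r^2 - 2*r) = r*(r + 2)*(r - 2)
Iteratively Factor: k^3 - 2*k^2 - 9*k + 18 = (k - 2)*(k^2 - 9) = (k - 2)*(k + 3)*(k - 3)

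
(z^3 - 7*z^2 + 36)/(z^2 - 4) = (z^2 - 9*z + 18)/(z - 2)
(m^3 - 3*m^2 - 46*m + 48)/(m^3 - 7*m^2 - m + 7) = (m^2 - 2*m - 48)/(m^2 - 6*m - 7)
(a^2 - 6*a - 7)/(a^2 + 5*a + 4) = (a - 7)/(a + 4)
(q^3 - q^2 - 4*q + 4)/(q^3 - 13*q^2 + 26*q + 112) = (q^2 - 3*q + 2)/(q^2 - 15*q + 56)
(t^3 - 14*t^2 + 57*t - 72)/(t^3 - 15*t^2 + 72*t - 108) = (t^2 - 11*t + 24)/(t^2 - 12*t + 36)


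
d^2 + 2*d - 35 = (d - 5)*(d + 7)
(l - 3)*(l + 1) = l^2 - 2*l - 3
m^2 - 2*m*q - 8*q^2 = (m - 4*q)*(m + 2*q)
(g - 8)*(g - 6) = g^2 - 14*g + 48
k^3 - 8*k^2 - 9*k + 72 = (k - 8)*(k - 3)*(k + 3)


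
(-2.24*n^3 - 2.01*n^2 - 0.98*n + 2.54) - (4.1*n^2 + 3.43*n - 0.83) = -2.24*n^3 - 6.11*n^2 - 4.41*n + 3.37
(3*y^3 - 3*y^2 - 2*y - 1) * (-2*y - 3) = -6*y^4 - 3*y^3 + 13*y^2 + 8*y + 3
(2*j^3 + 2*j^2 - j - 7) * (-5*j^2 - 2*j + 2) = -10*j^5 - 14*j^4 + 5*j^3 + 41*j^2 + 12*j - 14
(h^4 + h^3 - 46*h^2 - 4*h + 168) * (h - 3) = h^5 - 2*h^4 - 49*h^3 + 134*h^2 + 180*h - 504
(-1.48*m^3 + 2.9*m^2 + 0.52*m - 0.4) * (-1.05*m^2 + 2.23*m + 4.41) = 1.554*m^5 - 6.3454*m^4 - 0.6058*m^3 + 14.3686*m^2 + 1.4012*m - 1.764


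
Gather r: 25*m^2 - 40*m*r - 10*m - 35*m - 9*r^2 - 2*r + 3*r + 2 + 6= 25*m^2 - 45*m - 9*r^2 + r*(1 - 40*m) + 8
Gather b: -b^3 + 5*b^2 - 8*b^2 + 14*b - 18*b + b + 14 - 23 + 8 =-b^3 - 3*b^2 - 3*b - 1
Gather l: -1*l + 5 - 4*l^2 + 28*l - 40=-4*l^2 + 27*l - 35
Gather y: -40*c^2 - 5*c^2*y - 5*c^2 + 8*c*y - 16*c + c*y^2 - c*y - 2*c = -45*c^2 + c*y^2 - 18*c + y*(-5*c^2 + 7*c)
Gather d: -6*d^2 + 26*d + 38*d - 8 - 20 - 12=-6*d^2 + 64*d - 40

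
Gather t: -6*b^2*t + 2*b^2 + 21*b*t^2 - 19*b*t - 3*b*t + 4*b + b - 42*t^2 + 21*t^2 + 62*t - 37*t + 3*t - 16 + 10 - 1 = 2*b^2 + 5*b + t^2*(21*b - 21) + t*(-6*b^2 - 22*b + 28) - 7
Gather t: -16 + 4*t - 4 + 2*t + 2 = 6*t - 18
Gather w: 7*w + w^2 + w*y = w^2 + w*(y + 7)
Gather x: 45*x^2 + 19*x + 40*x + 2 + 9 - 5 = 45*x^2 + 59*x + 6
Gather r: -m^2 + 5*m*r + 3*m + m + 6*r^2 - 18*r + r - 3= -m^2 + 4*m + 6*r^2 + r*(5*m - 17) - 3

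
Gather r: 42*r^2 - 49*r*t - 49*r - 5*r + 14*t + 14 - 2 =42*r^2 + r*(-49*t - 54) + 14*t + 12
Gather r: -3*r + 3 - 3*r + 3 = 6 - 6*r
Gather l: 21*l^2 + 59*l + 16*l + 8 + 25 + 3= 21*l^2 + 75*l + 36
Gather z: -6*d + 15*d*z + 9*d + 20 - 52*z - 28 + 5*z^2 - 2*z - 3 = 3*d + 5*z^2 + z*(15*d - 54) - 11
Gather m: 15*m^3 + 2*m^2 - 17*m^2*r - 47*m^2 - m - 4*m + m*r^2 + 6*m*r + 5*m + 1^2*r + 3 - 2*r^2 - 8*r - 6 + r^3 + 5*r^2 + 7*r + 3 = 15*m^3 + m^2*(-17*r - 45) + m*(r^2 + 6*r) + r^3 + 3*r^2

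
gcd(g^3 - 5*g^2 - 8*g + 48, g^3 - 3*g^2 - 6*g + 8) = g - 4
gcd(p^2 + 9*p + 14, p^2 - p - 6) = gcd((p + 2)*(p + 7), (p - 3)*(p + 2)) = p + 2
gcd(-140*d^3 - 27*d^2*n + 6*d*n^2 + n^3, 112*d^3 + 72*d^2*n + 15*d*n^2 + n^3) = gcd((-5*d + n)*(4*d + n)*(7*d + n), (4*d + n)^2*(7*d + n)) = 28*d^2 + 11*d*n + n^2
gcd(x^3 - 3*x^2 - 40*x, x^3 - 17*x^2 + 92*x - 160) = x - 8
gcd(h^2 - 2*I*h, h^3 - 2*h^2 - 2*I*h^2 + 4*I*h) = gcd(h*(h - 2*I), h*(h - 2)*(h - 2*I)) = h^2 - 2*I*h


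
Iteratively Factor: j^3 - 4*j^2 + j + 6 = (j + 1)*(j^2 - 5*j + 6) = (j - 3)*(j + 1)*(j - 2)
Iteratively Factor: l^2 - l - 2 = (l + 1)*(l - 2)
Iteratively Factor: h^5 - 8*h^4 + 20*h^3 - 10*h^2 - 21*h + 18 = (h - 2)*(h^4 - 6*h^3 + 8*h^2 + 6*h - 9) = (h - 2)*(h + 1)*(h^3 - 7*h^2 + 15*h - 9) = (h - 3)*(h - 2)*(h + 1)*(h^2 - 4*h + 3) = (h - 3)*(h - 2)*(h - 1)*(h + 1)*(h - 3)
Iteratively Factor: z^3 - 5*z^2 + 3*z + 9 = (z + 1)*(z^2 - 6*z + 9) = (z - 3)*(z + 1)*(z - 3)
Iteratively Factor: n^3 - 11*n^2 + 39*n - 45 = (n - 3)*(n^2 - 8*n + 15) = (n - 5)*(n - 3)*(n - 3)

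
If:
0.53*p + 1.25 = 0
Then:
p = -2.36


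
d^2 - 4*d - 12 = (d - 6)*(d + 2)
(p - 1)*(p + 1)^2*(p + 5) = p^4 + 6*p^3 + 4*p^2 - 6*p - 5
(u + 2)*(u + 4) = u^2 + 6*u + 8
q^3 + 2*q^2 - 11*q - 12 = (q - 3)*(q + 1)*(q + 4)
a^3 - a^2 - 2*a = a*(a - 2)*(a + 1)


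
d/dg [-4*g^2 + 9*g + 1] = 9 - 8*g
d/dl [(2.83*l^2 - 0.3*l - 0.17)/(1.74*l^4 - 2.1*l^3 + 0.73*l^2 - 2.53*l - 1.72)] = (-9.8484*l^5 + 7.509*l^4 - 0.0768000000000004*l^3 - 8.0119*l^2 - 9.487*l + 0.0859)/(3.0276*l^8 - 7.308*l^7 + 6.9504*l^6 - 11.8704*l^5 + 5.1733*l^4 + 3.5302*l^3 + 3.8897*l^2 + 8.7032*l + 2.9584)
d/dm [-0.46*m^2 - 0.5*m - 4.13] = -0.92*m - 0.5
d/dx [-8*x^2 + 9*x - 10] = 9 - 16*x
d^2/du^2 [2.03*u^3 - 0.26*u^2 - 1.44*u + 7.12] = 12.18*u - 0.52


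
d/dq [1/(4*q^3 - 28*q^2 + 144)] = q*(14 - 3*q)/(4*(q^3 - 7*q^2 + 36)^2)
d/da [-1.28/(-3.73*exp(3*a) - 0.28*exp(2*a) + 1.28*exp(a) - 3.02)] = (-14.3232*exp(2*a) - 0.7168*exp(a) + 1.6384)*exp(a)/(3.73*exp(3*a) + 0.28*exp(2*a) - 1.28*exp(a) + 3.02)^2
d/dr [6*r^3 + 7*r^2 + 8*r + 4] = 18*r^2 + 14*r + 8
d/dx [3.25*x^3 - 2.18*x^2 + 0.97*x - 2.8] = 9.75*x^2 - 4.36*x + 0.97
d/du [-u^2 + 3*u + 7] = 3 - 2*u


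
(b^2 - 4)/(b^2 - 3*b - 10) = (b - 2)/(b - 5)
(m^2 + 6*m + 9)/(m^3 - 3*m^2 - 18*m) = (m + 3)/(m*(m - 6))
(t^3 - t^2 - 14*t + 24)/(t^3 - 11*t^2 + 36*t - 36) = (t + 4)/(t - 6)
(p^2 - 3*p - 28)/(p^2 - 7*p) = (p + 4)/p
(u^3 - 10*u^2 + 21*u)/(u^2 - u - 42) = u*(u - 3)/(u + 6)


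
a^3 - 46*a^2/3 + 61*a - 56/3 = (a - 8)*(a - 7)*(a - 1/3)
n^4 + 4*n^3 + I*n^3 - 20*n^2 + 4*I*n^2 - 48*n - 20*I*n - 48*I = (n - 4)*(n + 2)*(n + 6)*(n + I)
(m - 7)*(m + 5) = m^2 - 2*m - 35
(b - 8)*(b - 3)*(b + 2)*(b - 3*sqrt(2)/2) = b^4 - 9*b^3 - 3*sqrt(2)*b^3/2 + 2*b^2 + 27*sqrt(2)*b^2/2 - 3*sqrt(2)*b + 48*b - 72*sqrt(2)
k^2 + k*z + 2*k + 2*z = (k + 2)*(k + z)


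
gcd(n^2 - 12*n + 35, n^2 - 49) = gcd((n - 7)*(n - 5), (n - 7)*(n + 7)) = n - 7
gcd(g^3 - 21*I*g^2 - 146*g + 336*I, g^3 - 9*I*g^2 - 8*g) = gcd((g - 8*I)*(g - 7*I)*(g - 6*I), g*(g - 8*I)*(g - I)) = g - 8*I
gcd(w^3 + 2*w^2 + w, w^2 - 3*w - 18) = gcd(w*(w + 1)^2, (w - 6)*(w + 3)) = 1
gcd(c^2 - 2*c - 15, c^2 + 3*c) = c + 3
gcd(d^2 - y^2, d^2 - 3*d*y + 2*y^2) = -d + y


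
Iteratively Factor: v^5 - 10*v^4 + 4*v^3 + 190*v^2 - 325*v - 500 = (v - 5)*(v^4 - 5*v^3 - 21*v^2 + 85*v + 100) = (v - 5)^2*(v^3 - 21*v - 20) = (v - 5)^3*(v^2 + 5*v + 4) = (v - 5)^3*(v + 1)*(v + 4)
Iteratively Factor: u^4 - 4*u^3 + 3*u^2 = (u)*(u^3 - 4*u^2 + 3*u) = u*(u - 3)*(u^2 - u) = u^2*(u - 3)*(u - 1)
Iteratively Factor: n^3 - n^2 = (n - 1)*(n^2) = n*(n - 1)*(n)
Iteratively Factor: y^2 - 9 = (y + 3)*(y - 3)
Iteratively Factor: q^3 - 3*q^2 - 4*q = (q)*(q^2 - 3*q - 4) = q*(q - 4)*(q + 1)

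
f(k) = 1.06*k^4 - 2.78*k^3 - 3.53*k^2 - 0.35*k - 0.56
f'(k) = 4.24*k^3 - 8.34*k^2 - 7.06*k - 0.35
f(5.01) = 227.31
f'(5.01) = 288.13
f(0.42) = -1.50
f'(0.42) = -4.47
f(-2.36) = 50.03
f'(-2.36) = -85.87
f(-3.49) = 233.10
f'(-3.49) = -257.53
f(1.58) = -14.28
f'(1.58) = -15.60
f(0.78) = -3.91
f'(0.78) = -8.92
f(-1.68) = 11.69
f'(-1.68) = -32.13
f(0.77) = -3.82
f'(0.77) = -8.80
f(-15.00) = 62255.44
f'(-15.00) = -16080.95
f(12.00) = 16663.24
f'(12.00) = 6040.69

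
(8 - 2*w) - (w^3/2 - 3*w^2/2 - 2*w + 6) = -w^3/2 + 3*w^2/2 + 2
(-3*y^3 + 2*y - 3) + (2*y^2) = -3*y^3 + 2*y^2 + 2*y - 3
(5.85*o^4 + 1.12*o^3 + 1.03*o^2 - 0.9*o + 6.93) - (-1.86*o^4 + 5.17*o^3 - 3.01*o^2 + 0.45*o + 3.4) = 7.71*o^4 - 4.05*o^3 + 4.04*o^2 - 1.35*o + 3.53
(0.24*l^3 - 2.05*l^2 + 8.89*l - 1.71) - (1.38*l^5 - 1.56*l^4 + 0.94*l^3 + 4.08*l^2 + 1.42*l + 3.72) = -1.38*l^5 + 1.56*l^4 - 0.7*l^3 - 6.13*l^2 + 7.47*l - 5.43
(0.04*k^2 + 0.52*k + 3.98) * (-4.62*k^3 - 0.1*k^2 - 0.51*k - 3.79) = -0.1848*k^5 - 2.4064*k^4 - 18.46*k^3 - 0.8148*k^2 - 4.0006*k - 15.0842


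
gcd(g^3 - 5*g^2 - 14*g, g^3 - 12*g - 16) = g + 2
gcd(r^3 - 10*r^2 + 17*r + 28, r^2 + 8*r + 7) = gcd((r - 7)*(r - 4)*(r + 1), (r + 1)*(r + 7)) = r + 1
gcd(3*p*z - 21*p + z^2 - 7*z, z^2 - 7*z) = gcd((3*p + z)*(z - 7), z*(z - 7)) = z - 7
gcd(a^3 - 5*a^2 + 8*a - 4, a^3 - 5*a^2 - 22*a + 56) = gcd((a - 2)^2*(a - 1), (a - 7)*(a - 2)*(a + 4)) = a - 2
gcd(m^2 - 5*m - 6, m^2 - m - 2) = m + 1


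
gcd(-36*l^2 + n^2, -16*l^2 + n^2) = 1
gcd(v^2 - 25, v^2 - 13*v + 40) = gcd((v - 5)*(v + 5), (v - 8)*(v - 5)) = v - 5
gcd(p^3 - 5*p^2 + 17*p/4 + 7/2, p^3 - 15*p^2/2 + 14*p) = p - 7/2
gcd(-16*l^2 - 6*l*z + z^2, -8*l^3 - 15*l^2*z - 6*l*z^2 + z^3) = -8*l + z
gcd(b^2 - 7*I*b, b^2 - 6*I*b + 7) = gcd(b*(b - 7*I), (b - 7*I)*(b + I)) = b - 7*I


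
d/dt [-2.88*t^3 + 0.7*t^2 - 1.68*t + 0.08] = -8.64*t^2 + 1.4*t - 1.68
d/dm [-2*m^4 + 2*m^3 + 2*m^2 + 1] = 2*m*(-4*m^2 + 3*m + 2)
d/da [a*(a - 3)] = 2*a - 3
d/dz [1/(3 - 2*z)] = 2/(2*z - 3)^2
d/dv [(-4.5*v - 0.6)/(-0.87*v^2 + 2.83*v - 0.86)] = (-3.915*v^2 - 1.044*v + 5.568)/(0.7569*v^4 - 4.9242*v^3 + 9.5053*v^2 - 4.8676*v + 0.7396)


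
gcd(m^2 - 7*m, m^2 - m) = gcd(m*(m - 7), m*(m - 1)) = m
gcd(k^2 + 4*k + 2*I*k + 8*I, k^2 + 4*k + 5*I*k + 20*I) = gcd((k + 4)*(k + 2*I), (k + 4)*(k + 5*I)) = k + 4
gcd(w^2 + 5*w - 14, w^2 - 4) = w - 2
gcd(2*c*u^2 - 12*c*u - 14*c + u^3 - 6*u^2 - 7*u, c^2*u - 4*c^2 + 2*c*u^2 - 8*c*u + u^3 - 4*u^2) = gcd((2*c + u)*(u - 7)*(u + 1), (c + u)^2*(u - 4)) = 1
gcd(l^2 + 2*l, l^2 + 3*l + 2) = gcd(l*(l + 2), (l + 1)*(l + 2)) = l + 2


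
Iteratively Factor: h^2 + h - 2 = (h - 1)*(h + 2)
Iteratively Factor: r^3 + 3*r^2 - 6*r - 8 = (r + 4)*(r^2 - r - 2) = (r + 1)*(r + 4)*(r - 2)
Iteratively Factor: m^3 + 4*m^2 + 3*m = (m + 1)*(m^2 + 3*m) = m*(m + 1)*(m + 3)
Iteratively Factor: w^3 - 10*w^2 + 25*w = (w - 5)*(w^2 - 5*w) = (w - 5)^2*(w)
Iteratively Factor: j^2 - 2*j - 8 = (j + 2)*(j - 4)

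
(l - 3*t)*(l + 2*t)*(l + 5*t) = l^3 + 4*l^2*t - 11*l*t^2 - 30*t^3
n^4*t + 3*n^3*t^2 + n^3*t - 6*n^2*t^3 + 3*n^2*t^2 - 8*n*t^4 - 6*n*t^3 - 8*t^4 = (n - 2*t)*(n + t)*(n + 4*t)*(n*t + t)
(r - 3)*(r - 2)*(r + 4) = r^3 - r^2 - 14*r + 24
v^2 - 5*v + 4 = (v - 4)*(v - 1)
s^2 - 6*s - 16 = (s - 8)*(s + 2)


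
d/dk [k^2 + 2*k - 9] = 2*k + 2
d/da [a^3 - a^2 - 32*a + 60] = 3*a^2 - 2*a - 32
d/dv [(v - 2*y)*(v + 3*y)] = 2*v + y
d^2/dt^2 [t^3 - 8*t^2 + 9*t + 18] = 6*t - 16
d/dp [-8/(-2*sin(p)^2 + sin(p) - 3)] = 8*(1 - 4*sin(p))*cos(p)/(-sin(p) - cos(2*p) + 4)^2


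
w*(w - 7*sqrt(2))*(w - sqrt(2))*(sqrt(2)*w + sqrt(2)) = sqrt(2)*w^4 - 16*w^3 + sqrt(2)*w^3 - 16*w^2 + 14*sqrt(2)*w^2 + 14*sqrt(2)*w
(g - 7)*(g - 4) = g^2 - 11*g + 28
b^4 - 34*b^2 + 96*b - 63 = (b - 3)^2*(b - 1)*(b + 7)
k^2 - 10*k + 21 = (k - 7)*(k - 3)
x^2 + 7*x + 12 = (x + 3)*(x + 4)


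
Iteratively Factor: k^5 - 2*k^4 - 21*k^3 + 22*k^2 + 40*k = (k + 1)*(k^4 - 3*k^3 - 18*k^2 + 40*k) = k*(k + 1)*(k^3 - 3*k^2 - 18*k + 40) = k*(k - 2)*(k + 1)*(k^2 - k - 20) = k*(k - 5)*(k - 2)*(k + 1)*(k + 4)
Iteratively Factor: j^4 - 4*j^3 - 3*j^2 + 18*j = (j)*(j^3 - 4*j^2 - 3*j + 18) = j*(j - 3)*(j^2 - j - 6) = j*(j - 3)*(j + 2)*(j - 3)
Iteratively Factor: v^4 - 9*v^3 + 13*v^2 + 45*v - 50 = (v - 5)*(v^3 - 4*v^2 - 7*v + 10) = (v - 5)^2*(v^2 + v - 2) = (v - 5)^2*(v - 1)*(v + 2)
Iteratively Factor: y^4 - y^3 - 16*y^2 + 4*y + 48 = (y + 3)*(y^3 - 4*y^2 - 4*y + 16) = (y - 4)*(y + 3)*(y^2 - 4) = (y - 4)*(y - 2)*(y + 3)*(y + 2)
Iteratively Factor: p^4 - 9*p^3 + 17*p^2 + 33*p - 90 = (p - 5)*(p^3 - 4*p^2 - 3*p + 18) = (p - 5)*(p - 3)*(p^2 - p - 6) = (p - 5)*(p - 3)*(p + 2)*(p - 3)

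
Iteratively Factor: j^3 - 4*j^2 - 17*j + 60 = (j - 3)*(j^2 - j - 20) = (j - 5)*(j - 3)*(j + 4)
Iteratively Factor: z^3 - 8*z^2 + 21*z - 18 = (z - 2)*(z^2 - 6*z + 9) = (z - 3)*(z - 2)*(z - 3)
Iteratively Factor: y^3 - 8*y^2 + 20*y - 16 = (y - 2)*(y^2 - 6*y + 8) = (y - 2)^2*(y - 4)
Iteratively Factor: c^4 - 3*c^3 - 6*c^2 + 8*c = (c - 1)*(c^3 - 2*c^2 - 8*c) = (c - 1)*(c + 2)*(c^2 - 4*c) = c*(c - 1)*(c + 2)*(c - 4)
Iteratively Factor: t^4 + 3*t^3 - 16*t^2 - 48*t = (t + 3)*(t^3 - 16*t) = (t + 3)*(t + 4)*(t^2 - 4*t) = (t - 4)*(t + 3)*(t + 4)*(t)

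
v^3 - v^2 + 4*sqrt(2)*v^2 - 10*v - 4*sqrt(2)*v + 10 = (v - 1)*(v - sqrt(2))*(v + 5*sqrt(2))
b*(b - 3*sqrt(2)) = b^2 - 3*sqrt(2)*b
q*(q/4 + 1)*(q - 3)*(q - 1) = q^4/4 - 13*q^2/4 + 3*q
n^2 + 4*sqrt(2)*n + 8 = (n + 2*sqrt(2))^2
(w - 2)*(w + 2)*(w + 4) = w^3 + 4*w^2 - 4*w - 16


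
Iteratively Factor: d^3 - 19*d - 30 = (d + 2)*(d^2 - 2*d - 15) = (d + 2)*(d + 3)*(d - 5)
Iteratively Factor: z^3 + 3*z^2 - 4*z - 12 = (z + 2)*(z^2 + z - 6) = (z + 2)*(z + 3)*(z - 2)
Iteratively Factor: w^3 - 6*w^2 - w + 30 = (w - 5)*(w^2 - w - 6) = (w - 5)*(w + 2)*(w - 3)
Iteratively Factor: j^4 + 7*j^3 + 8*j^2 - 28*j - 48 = (j + 3)*(j^3 + 4*j^2 - 4*j - 16) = (j + 3)*(j + 4)*(j^2 - 4) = (j + 2)*(j + 3)*(j + 4)*(j - 2)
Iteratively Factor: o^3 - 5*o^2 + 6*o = (o - 2)*(o^2 - 3*o) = (o - 3)*(o - 2)*(o)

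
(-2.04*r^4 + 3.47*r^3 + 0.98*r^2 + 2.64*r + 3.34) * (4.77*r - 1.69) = -9.7308*r^5 + 19.9995*r^4 - 1.1897*r^3 + 10.9366*r^2 + 11.4702*r - 5.6446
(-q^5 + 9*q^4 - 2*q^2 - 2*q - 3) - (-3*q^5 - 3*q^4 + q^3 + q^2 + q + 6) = 2*q^5 + 12*q^4 - q^3 - 3*q^2 - 3*q - 9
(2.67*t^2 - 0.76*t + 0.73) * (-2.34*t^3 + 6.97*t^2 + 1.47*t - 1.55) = -6.2478*t^5 + 20.3883*t^4 - 3.0805*t^3 - 0.1676*t^2 + 2.2511*t - 1.1315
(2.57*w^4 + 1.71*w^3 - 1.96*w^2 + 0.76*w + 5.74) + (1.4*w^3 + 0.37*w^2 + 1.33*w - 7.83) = 2.57*w^4 + 3.11*w^3 - 1.59*w^2 + 2.09*w - 2.09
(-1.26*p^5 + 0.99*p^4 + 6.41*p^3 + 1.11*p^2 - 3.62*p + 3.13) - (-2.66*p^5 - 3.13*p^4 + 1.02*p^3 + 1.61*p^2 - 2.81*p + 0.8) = 1.4*p^5 + 4.12*p^4 + 5.39*p^3 - 0.5*p^2 - 0.81*p + 2.33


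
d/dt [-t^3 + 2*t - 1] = 2 - 3*t^2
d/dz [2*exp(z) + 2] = 2*exp(z)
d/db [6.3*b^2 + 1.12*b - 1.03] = 12.6*b + 1.12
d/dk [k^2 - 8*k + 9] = 2*k - 8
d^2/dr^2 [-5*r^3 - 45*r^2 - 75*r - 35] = -30*r - 90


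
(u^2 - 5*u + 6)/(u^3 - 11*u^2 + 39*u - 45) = (u - 2)/(u^2 - 8*u + 15)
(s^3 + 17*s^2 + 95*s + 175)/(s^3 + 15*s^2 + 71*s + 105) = (s + 5)/(s + 3)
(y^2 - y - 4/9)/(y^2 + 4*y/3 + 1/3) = (y - 4/3)/(y + 1)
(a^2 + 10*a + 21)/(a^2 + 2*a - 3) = (a + 7)/(a - 1)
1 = 1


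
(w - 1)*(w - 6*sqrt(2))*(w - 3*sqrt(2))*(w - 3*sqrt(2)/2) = w^4 - 21*sqrt(2)*w^3/2 - w^3 + 21*sqrt(2)*w^2/2 + 63*w^2 - 54*sqrt(2)*w - 63*w + 54*sqrt(2)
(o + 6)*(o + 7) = o^2 + 13*o + 42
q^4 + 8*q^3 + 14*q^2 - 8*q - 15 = (q - 1)*(q + 1)*(q + 3)*(q + 5)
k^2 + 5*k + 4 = (k + 1)*(k + 4)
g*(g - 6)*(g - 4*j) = g^3 - 4*g^2*j - 6*g^2 + 24*g*j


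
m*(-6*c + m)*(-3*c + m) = 18*c^2*m - 9*c*m^2 + m^3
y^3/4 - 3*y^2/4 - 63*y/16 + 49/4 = (y/4 + 1)*(y - 7/2)^2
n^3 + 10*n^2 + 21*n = n*(n + 3)*(n + 7)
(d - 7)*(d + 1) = d^2 - 6*d - 7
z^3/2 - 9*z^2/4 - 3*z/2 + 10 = (z/2 + 1)*(z - 4)*(z - 5/2)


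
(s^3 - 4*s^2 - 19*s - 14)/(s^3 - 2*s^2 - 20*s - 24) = (s^2 - 6*s - 7)/(s^2 - 4*s - 12)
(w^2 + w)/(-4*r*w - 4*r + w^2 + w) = -w/(4*r - w)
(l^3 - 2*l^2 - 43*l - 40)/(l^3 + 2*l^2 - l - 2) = (l^2 - 3*l - 40)/(l^2 + l - 2)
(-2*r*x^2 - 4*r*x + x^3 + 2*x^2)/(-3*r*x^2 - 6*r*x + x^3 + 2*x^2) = (-2*r + x)/(-3*r + x)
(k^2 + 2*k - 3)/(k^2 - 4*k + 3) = (k + 3)/(k - 3)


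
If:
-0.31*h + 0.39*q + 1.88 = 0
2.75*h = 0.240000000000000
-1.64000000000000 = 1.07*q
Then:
No Solution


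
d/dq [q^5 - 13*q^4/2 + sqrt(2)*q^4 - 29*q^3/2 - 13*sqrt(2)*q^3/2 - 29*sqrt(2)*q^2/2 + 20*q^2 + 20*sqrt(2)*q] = 5*q^4 - 26*q^3 + 4*sqrt(2)*q^3 - 87*q^2/2 - 39*sqrt(2)*q^2/2 - 29*sqrt(2)*q + 40*q + 20*sqrt(2)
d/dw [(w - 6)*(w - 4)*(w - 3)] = 3*w^2 - 26*w + 54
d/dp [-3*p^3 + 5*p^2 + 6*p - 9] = -9*p^2 + 10*p + 6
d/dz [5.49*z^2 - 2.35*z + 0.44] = 10.98*z - 2.35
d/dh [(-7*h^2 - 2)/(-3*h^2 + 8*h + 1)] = 2*(-28*h^2 - 13*h + 8)/(9*h^4 - 48*h^3 + 58*h^2 + 16*h + 1)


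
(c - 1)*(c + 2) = c^2 + c - 2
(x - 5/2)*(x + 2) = x^2 - x/2 - 5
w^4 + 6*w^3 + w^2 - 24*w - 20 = (w - 2)*(w + 1)*(w + 2)*(w + 5)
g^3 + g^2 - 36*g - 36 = (g - 6)*(g + 1)*(g + 6)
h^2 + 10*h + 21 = (h + 3)*(h + 7)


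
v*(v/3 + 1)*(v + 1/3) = v^3/3 + 10*v^2/9 + v/3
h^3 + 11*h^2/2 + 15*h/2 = h*(h + 5/2)*(h + 3)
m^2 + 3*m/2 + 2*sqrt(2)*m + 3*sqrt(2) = (m + 3/2)*(m + 2*sqrt(2))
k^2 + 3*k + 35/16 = (k + 5/4)*(k + 7/4)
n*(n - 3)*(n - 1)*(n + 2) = n^4 - 2*n^3 - 5*n^2 + 6*n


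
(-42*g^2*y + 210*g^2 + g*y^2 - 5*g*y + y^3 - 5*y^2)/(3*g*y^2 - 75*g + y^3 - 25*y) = (-42*g^2 + g*y + y^2)/(3*g*y + 15*g + y^2 + 5*y)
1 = 1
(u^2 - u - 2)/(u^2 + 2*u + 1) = (u - 2)/(u + 1)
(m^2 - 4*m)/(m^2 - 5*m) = (m - 4)/(m - 5)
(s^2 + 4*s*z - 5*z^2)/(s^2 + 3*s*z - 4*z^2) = (s + 5*z)/(s + 4*z)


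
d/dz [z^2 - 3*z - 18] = 2*z - 3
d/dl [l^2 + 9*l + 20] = 2*l + 9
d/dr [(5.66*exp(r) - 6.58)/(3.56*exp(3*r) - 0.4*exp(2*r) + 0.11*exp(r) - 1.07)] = (-40.2992*exp(3*r) + 72.5384*exp(2*r) - 5.264*exp(r) - 5.3324)*exp(r)/(12.6736*exp(6*r) - 2.848*exp(5*r) + 0.9432*exp(4*r) - 7.7064*exp(3*r) + 0.8681*exp(2*r) - 0.2354*exp(r) + 1.1449)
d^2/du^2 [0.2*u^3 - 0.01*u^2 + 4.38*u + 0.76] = 1.2*u - 0.02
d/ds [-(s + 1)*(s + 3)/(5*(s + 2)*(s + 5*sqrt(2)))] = ((s + 1)*(s + 2)*(s + 3) + (s + 1)*(s + 3)*(s + 5*sqrt(2)) - 2*(s + 2)^2*(s + 5*sqrt(2)))/(5*(s + 2)^2*(s + 5*sqrt(2))^2)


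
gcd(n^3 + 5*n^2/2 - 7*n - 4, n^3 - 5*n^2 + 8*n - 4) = n - 2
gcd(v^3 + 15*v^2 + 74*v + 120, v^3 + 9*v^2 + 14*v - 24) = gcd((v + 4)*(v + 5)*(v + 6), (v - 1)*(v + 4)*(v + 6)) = v^2 + 10*v + 24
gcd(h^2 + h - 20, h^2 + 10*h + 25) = h + 5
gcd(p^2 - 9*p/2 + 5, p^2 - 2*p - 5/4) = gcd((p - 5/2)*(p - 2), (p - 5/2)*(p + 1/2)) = p - 5/2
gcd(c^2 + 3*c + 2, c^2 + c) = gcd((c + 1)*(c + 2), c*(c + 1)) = c + 1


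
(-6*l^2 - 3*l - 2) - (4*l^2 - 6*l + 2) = -10*l^2 + 3*l - 4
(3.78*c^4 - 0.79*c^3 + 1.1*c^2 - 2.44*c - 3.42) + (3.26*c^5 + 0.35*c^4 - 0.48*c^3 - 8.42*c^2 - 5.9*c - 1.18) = 3.26*c^5 + 4.13*c^4 - 1.27*c^3 - 7.32*c^2 - 8.34*c - 4.6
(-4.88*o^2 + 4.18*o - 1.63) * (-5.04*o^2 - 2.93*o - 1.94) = 24.5952*o^4 - 6.7688*o^3 + 5.435*o^2 - 3.3333*o + 3.1622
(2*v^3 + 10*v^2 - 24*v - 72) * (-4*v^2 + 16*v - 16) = -8*v^5 - 8*v^4 + 224*v^3 - 256*v^2 - 768*v + 1152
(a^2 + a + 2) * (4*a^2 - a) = 4*a^4 + 3*a^3 + 7*a^2 - 2*a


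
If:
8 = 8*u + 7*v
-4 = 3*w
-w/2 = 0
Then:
No Solution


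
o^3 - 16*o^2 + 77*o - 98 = (o - 7)^2*(o - 2)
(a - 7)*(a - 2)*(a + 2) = a^3 - 7*a^2 - 4*a + 28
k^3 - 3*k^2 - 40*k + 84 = (k - 7)*(k - 2)*(k + 6)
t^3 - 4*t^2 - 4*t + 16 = (t - 4)*(t - 2)*(t + 2)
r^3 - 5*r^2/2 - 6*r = r*(r - 4)*(r + 3/2)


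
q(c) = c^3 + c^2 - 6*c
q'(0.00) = -6.00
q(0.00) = 0.00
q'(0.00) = -6.00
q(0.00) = 0.00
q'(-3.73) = 28.28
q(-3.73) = -15.60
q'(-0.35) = -6.33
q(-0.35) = 2.18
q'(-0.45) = -6.29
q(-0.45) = 2.81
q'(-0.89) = -5.40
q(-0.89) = 5.43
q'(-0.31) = -6.33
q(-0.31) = 1.93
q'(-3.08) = 16.30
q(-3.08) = -1.25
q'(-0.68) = -5.97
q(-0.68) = 4.23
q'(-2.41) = 6.60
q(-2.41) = 6.27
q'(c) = 3*c^2 + 2*c - 6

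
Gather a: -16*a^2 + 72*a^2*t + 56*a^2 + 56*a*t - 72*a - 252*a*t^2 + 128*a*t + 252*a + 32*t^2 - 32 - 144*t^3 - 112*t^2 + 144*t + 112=a^2*(72*t + 40) + a*(-252*t^2 + 184*t + 180) - 144*t^3 - 80*t^2 + 144*t + 80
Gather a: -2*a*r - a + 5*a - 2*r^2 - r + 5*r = a*(4 - 2*r) - 2*r^2 + 4*r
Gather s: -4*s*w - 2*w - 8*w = -4*s*w - 10*w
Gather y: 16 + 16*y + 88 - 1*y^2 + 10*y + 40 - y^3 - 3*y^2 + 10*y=-y^3 - 4*y^2 + 36*y + 144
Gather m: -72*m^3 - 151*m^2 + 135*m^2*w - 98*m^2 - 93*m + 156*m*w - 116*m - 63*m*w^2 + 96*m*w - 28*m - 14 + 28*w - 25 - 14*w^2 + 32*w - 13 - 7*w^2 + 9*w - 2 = -72*m^3 + m^2*(135*w - 249) + m*(-63*w^2 + 252*w - 237) - 21*w^2 + 69*w - 54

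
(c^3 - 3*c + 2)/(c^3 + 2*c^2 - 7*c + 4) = (c + 2)/(c + 4)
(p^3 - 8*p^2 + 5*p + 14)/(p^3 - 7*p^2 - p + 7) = (p - 2)/(p - 1)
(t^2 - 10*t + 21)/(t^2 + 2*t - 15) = (t - 7)/(t + 5)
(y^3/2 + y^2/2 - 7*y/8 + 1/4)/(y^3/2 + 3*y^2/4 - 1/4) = (y^2 + 3*y/2 - 1)/(y^2 + 2*y + 1)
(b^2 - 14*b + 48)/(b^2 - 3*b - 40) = (b - 6)/(b + 5)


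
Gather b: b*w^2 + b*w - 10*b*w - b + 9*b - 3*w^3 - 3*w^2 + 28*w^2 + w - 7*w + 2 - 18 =b*(w^2 - 9*w + 8) - 3*w^3 + 25*w^2 - 6*w - 16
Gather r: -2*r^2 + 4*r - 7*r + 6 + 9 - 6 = -2*r^2 - 3*r + 9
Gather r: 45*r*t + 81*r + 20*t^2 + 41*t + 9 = r*(45*t + 81) + 20*t^2 + 41*t + 9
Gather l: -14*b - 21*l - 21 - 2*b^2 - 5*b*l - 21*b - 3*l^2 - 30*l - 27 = -2*b^2 - 35*b - 3*l^2 + l*(-5*b - 51) - 48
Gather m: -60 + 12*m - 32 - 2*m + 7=10*m - 85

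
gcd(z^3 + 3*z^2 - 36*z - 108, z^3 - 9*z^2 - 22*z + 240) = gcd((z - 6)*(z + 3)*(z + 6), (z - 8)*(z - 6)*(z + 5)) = z - 6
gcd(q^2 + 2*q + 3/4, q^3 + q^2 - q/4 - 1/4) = q + 1/2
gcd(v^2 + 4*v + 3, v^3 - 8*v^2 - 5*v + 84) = v + 3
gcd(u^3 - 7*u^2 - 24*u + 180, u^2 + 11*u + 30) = u + 5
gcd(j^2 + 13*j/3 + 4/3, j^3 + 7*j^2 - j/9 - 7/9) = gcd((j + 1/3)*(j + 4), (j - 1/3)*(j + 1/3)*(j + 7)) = j + 1/3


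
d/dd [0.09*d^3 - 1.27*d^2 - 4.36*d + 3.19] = 0.27*d^2 - 2.54*d - 4.36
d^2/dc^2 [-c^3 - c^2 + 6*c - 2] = -6*c - 2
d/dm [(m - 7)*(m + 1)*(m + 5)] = 3*m^2 - 2*m - 37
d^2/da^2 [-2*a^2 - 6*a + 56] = -4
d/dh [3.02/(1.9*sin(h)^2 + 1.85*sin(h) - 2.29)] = -(11.476*sin(h) + 5.587)*cos(h)/(1.9*sin(h)^2 + 1.85*sin(h) - 2.29)^2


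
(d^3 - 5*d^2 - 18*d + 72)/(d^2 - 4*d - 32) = (d^2 - 9*d + 18)/(d - 8)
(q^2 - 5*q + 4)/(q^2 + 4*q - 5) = (q - 4)/(q + 5)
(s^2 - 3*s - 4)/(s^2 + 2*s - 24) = (s + 1)/(s + 6)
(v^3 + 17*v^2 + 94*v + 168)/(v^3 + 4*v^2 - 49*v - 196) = (v + 6)/(v - 7)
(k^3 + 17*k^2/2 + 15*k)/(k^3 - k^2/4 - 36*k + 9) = 2*k*(2*k + 5)/(4*k^2 - 25*k + 6)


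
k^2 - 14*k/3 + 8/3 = (k - 4)*(k - 2/3)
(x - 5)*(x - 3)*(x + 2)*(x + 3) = x^4 - 3*x^3 - 19*x^2 + 27*x + 90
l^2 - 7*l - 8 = (l - 8)*(l + 1)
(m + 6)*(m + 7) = m^2 + 13*m + 42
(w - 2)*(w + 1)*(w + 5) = w^3 + 4*w^2 - 7*w - 10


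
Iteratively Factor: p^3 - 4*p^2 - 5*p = (p)*(p^2 - 4*p - 5) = p*(p + 1)*(p - 5)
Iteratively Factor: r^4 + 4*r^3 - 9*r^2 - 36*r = (r + 3)*(r^3 + r^2 - 12*r) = (r - 3)*(r + 3)*(r^2 + 4*r) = r*(r - 3)*(r + 3)*(r + 4)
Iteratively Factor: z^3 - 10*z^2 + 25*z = (z - 5)*(z^2 - 5*z) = z*(z - 5)*(z - 5)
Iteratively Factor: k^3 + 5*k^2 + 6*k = (k + 2)*(k^2 + 3*k) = k*(k + 2)*(k + 3)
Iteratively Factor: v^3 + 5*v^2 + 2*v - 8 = (v - 1)*(v^2 + 6*v + 8) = (v - 1)*(v + 4)*(v + 2)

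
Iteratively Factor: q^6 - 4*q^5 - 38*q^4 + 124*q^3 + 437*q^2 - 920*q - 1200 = (q + 4)*(q^5 - 8*q^4 - 6*q^3 + 148*q^2 - 155*q - 300) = (q + 4)^2*(q^4 - 12*q^3 + 42*q^2 - 20*q - 75) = (q - 5)*(q + 4)^2*(q^3 - 7*q^2 + 7*q + 15) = (q - 5)^2*(q + 4)^2*(q^2 - 2*q - 3) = (q - 5)^2*(q - 3)*(q + 4)^2*(q + 1)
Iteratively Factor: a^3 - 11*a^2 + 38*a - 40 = (a - 2)*(a^2 - 9*a + 20) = (a - 5)*(a - 2)*(a - 4)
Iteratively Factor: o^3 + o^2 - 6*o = (o)*(o^2 + o - 6) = o*(o - 2)*(o + 3)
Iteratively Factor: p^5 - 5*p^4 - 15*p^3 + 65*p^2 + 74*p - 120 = (p - 1)*(p^4 - 4*p^3 - 19*p^2 + 46*p + 120) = (p - 1)*(p + 3)*(p^3 - 7*p^2 + 2*p + 40) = (p - 4)*(p - 1)*(p + 3)*(p^2 - 3*p - 10) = (p - 4)*(p - 1)*(p + 2)*(p + 3)*(p - 5)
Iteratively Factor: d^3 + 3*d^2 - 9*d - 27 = (d - 3)*(d^2 + 6*d + 9) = (d - 3)*(d + 3)*(d + 3)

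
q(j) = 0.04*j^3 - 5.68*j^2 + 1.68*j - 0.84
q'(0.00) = 1.68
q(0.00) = -0.84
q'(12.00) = -117.36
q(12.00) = -729.48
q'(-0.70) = 9.69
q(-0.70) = -4.81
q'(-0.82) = 11.08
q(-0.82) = -6.06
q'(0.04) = 1.23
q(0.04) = -0.78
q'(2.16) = -22.30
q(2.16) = -23.31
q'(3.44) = -35.98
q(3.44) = -60.65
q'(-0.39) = 6.13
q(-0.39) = -2.36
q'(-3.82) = 46.83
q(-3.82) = -92.37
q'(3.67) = -38.39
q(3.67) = -69.20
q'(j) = 0.12*j^2 - 11.36*j + 1.68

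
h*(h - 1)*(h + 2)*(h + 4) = h^4 + 5*h^3 + 2*h^2 - 8*h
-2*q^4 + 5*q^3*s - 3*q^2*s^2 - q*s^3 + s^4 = (-q + s)^3*(2*q + s)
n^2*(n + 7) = n^3 + 7*n^2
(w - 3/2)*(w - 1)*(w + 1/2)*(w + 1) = w^4 - w^3 - 7*w^2/4 + w + 3/4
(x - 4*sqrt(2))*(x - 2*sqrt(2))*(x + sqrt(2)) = x^3 - 5*sqrt(2)*x^2 + 4*x + 16*sqrt(2)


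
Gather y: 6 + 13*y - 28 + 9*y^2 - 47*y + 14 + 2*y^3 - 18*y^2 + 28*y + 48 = 2*y^3 - 9*y^2 - 6*y + 40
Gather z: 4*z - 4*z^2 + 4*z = -4*z^2 + 8*z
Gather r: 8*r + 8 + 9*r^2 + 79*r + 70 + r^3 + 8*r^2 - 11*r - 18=r^3 + 17*r^2 + 76*r + 60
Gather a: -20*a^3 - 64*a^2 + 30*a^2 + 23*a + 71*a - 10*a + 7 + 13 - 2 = -20*a^3 - 34*a^2 + 84*a + 18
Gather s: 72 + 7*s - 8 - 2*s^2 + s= -2*s^2 + 8*s + 64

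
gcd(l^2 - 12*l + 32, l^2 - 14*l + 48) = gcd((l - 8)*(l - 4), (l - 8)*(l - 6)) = l - 8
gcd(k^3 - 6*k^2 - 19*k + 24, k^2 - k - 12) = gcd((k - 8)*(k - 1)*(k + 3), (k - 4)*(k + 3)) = k + 3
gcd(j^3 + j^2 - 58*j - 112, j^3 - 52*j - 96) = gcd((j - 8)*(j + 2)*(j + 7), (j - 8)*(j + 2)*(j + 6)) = j^2 - 6*j - 16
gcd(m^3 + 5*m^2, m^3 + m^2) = m^2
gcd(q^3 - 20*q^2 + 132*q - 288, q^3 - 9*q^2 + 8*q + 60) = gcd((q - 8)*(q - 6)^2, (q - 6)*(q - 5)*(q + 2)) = q - 6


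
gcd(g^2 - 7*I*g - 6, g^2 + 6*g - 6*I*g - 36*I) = g - 6*I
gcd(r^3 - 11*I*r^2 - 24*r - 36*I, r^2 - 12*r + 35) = 1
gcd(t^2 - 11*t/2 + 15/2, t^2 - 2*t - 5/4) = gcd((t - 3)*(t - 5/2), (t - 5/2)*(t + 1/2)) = t - 5/2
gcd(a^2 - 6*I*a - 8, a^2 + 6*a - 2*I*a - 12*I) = a - 2*I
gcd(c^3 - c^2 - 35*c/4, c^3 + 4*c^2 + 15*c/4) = c^2 + 5*c/2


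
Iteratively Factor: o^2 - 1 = (o - 1)*(o + 1)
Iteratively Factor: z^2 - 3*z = (z - 3)*(z)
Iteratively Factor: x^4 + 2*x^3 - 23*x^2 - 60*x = (x + 4)*(x^3 - 2*x^2 - 15*x) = (x - 5)*(x + 4)*(x^2 + 3*x) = (x - 5)*(x + 3)*(x + 4)*(x)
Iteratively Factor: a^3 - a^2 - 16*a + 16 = (a + 4)*(a^2 - 5*a + 4) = (a - 1)*(a + 4)*(a - 4)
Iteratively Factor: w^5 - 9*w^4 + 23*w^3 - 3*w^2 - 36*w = (w + 1)*(w^4 - 10*w^3 + 33*w^2 - 36*w) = (w - 4)*(w + 1)*(w^3 - 6*w^2 + 9*w) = w*(w - 4)*(w + 1)*(w^2 - 6*w + 9) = w*(w - 4)*(w - 3)*(w + 1)*(w - 3)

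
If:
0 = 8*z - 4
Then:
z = 1/2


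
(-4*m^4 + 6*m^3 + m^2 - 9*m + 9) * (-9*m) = 36*m^5 - 54*m^4 - 9*m^3 + 81*m^2 - 81*m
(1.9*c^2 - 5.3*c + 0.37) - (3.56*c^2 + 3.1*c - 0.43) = -1.66*c^2 - 8.4*c + 0.8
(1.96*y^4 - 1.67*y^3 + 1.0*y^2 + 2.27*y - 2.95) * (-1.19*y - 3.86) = -2.3324*y^5 - 5.5783*y^4 + 5.2562*y^3 - 6.5613*y^2 - 5.2517*y + 11.387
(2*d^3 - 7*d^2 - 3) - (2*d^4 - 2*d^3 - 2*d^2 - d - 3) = -2*d^4 + 4*d^3 - 5*d^2 + d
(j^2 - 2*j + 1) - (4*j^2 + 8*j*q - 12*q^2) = -3*j^2 - 8*j*q - 2*j + 12*q^2 + 1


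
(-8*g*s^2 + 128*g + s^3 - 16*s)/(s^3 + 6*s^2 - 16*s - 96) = (-8*g + s)/(s + 6)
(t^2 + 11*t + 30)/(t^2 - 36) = (t + 5)/(t - 6)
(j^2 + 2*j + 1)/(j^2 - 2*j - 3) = (j + 1)/(j - 3)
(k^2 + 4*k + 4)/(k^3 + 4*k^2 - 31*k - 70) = (k + 2)/(k^2 + 2*k - 35)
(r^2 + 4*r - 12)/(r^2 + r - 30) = (r - 2)/(r - 5)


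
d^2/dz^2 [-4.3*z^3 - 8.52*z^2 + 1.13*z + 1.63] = -25.8*z - 17.04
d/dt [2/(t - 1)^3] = -6/(t - 1)^4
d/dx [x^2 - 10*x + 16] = 2*x - 10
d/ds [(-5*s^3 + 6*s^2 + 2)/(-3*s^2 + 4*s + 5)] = (15*s^4 - 40*s^3 - 51*s^2 + 72*s - 8)/(9*s^4 - 24*s^3 - 14*s^2 + 40*s + 25)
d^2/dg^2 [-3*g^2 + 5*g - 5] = -6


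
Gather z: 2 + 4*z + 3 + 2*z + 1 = 6*z + 6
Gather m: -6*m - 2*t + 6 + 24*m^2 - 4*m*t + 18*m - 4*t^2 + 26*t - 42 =24*m^2 + m*(12 - 4*t) - 4*t^2 + 24*t - 36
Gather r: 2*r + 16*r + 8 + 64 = 18*r + 72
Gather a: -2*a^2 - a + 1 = -2*a^2 - a + 1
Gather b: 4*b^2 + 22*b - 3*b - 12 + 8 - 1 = 4*b^2 + 19*b - 5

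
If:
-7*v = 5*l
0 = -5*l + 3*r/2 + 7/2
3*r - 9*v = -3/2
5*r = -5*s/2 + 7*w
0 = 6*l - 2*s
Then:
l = 77/230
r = -28/23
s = 231/230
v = -11/46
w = -47/92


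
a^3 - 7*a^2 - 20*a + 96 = (a - 8)*(a - 3)*(a + 4)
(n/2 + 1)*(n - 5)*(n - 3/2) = n^3/2 - 9*n^2/4 - 11*n/4 + 15/2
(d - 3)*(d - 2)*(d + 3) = d^3 - 2*d^2 - 9*d + 18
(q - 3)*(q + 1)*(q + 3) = q^3 + q^2 - 9*q - 9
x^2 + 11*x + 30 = (x + 5)*(x + 6)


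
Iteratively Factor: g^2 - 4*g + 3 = (g - 3)*(g - 1)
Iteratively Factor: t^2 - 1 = (t - 1)*(t + 1)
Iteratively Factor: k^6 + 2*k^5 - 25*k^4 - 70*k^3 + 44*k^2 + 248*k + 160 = (k - 2)*(k^5 + 4*k^4 - 17*k^3 - 104*k^2 - 164*k - 80) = (k - 2)*(k + 4)*(k^4 - 17*k^2 - 36*k - 20) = (k - 2)*(k + 2)*(k + 4)*(k^3 - 2*k^2 - 13*k - 10) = (k - 2)*(k + 1)*(k + 2)*(k + 4)*(k^2 - 3*k - 10) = (k - 2)*(k + 1)*(k + 2)^2*(k + 4)*(k - 5)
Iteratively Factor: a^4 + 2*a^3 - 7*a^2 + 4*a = (a - 1)*(a^3 + 3*a^2 - 4*a) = (a - 1)^2*(a^2 + 4*a) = (a - 1)^2*(a + 4)*(a)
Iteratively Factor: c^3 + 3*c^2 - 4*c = (c)*(c^2 + 3*c - 4) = c*(c - 1)*(c + 4)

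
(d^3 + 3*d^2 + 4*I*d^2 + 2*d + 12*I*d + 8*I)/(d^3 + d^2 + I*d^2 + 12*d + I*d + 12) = (d + 2)/(d - 3*I)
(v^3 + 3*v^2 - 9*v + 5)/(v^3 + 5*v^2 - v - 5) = (v - 1)/(v + 1)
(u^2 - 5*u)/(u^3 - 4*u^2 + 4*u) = (u - 5)/(u^2 - 4*u + 4)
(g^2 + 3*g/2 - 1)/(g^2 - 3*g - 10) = (g - 1/2)/(g - 5)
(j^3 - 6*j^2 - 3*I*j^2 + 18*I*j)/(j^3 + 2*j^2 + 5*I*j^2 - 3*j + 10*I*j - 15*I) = j*(j^2 - 3*j*(2 + I) + 18*I)/(j^3 + j^2*(2 + 5*I) + j*(-3 + 10*I) - 15*I)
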